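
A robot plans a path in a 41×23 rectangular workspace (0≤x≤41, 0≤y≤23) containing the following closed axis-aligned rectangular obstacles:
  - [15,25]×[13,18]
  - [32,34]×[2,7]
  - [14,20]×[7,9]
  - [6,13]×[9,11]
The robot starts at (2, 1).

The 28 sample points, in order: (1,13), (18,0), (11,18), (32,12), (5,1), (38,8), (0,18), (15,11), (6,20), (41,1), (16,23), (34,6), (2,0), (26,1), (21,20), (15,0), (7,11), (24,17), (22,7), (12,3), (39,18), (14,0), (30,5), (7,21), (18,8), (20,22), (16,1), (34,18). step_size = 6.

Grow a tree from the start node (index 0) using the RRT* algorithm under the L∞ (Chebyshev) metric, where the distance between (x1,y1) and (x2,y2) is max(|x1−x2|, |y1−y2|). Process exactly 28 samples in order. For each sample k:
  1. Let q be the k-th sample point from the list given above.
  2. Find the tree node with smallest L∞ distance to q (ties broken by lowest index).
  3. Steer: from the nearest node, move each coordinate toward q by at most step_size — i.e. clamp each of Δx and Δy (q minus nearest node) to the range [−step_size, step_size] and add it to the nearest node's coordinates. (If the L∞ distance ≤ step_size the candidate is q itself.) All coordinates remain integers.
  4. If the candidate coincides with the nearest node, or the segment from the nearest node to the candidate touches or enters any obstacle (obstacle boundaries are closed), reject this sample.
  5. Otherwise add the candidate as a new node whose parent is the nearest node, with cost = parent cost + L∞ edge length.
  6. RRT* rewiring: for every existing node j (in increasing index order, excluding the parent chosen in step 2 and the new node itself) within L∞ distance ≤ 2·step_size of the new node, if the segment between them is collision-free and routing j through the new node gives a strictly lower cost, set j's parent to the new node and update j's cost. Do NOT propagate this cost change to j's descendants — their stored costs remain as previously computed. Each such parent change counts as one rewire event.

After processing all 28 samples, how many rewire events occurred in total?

Rewire events: 2

1. q=(1,13) nearest=0 d=12 new=(1,7) → add node 1 parent=0 cost=6
2. q=(18,0) nearest=0 d=16 new=(8,0) → add node 2 parent=0 cost=6
3. q=(11,18) nearest=1 d=11 new=(7,13) → add node 3 parent=1 cost=12
4. q=(32,12) nearest=2 d=24 new=(14,6) → add node 4 parent=2 cost=12
5. q=(5,1) nearest=0 d=3 new=(5,1) → add node 5 parent=0 cost=3
6. q=(38,8) nearest=4 d=24 new=(20,8) → blocked by [14,20]×[7,9], reject
7. q=(0,18) nearest=3 d=7 new=(1,18) → add node 6 parent=3 cost=18
8. q=(15,11) nearest=4 d=5 new=(15,11) → blocked by [14,20]×[7,9], reject
9. q=(6,20) nearest=6 d=5 new=(6,20) → add node 7 parent=6 cost=23
10. q=(41,1) nearest=4 d=27 new=(20,1) → add node 8 parent=4 cost=18
11. q=(16,23) nearest=3 d=10 new=(13,19) → add node 9 parent=3 cost=18
12. q=(34,6) nearest=8 d=14 new=(26,6) → add node 10 parent=8 cost=24
13. q=(2,0) nearest=0 d=1 new=(2,0) → add node 11 parent=0 cost=1
14. q=(26,1) nearest=10 d=5 new=(26,1) → add node 12 parent=10 cost=29
15. q=(21,20) nearest=9 d=8 new=(19,20) → add node 13 parent=9 cost=24
16. q=(15,0) nearest=8 d=5 new=(15,0) → add node 14 parent=8 cost=23
17. q=(7,11) nearest=3 d=2 new=(7,11) → blocked by [6,13]×[9,11], reject
18. q=(24,17) nearest=13 d=5 new=(24,17) → blocked by [15,25]×[13,18], reject
19. q=(22,7) nearest=10 d=4 new=(22,7) → add node 15 parent=10 cost=28
20. q=(12,3) nearest=4 d=3 new=(12,3) → add node 16 parent=4 cost=15; rewire 14→16 (18<23); rewire 15→16 (25<28)
21. q=(39,18) nearest=10 d=13 new=(32,12) → add node 17 parent=10 cost=30
22. q=(14,0) nearest=14 d=1 new=(14,0) → add node 18 parent=14 cost=19
23. q=(30,5) nearest=10 d=4 new=(30,5) → add node 19 parent=10 cost=28
24. q=(7,21) nearest=7 d=1 new=(7,21) → add node 20 parent=7 cost=24
25. q=(18,8) nearest=4 d=4 new=(18,8) → blocked by [14,20]×[7,9], reject
26. q=(20,22) nearest=13 d=2 new=(20,22) → add node 21 parent=13 cost=26
27. q=(16,1) nearest=14 d=1 new=(16,1) → add node 22 parent=14 cost=19
28. q=(34,18) nearest=17 d=6 new=(34,18) → add node 23 parent=17 cost=36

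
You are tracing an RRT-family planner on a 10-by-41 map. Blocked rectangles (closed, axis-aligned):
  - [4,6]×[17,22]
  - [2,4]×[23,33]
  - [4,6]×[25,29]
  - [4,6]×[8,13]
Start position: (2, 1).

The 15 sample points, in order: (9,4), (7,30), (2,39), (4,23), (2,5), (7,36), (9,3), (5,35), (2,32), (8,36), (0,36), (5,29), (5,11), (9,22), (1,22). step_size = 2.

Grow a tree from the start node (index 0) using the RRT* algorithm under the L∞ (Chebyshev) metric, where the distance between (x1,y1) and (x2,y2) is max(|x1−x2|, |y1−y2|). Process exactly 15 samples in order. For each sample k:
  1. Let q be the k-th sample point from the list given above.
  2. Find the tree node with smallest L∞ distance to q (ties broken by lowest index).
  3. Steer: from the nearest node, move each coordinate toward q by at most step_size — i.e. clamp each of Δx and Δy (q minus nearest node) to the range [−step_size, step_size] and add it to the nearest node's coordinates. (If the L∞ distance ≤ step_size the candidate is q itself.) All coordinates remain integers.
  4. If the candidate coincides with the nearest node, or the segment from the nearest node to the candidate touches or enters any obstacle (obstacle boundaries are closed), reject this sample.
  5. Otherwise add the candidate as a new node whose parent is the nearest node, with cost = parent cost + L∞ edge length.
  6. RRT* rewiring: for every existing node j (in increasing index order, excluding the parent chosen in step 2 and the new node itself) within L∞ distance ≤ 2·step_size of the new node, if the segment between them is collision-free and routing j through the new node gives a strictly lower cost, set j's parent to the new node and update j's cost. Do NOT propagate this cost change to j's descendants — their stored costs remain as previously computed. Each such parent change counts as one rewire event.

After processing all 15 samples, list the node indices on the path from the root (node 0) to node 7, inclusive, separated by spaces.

Path: 0 1 2 3 6 7

1. q=(9,4) nearest=0 d=7 new=(4,3) → add node 1 parent=0 cost=2
2. q=(7,30) nearest=1 d=27 new=(6,5) → add node 2 parent=1 cost=4
3. q=(2,39) nearest=2 d=34 new=(4,7) → add node 3 parent=2 cost=6
4. q=(4,23) nearest=3 d=16 new=(4,9) → blocked by [4,6]×[8,13], reject
5. q=(2,5) nearest=1 d=2 new=(2,5) → add node 4 parent=1 cost=4
6. q=(7,36) nearest=3 d=29 new=(6,9) → blocked by [4,6]×[8,13], reject
7. q=(9,3) nearest=2 d=3 new=(8,3) → add node 5 parent=2 cost=6
8. q=(5,35) nearest=3 d=28 new=(5,9) → blocked by [4,6]×[8,13], reject
9. q=(2,32) nearest=3 d=25 new=(2,9) → add node 6 parent=3 cost=8
10. q=(8,36) nearest=6 d=27 new=(4,11) → blocked by [4,6]×[8,13], reject
11. q=(0,36) nearest=6 d=27 new=(0,11) → add node 7 parent=6 cost=10
12. q=(5,29) nearest=7 d=18 new=(2,13) → add node 8 parent=7 cost=12
13. q=(5,11) nearest=6 d=3 new=(4,11) → blocked by [4,6]×[8,13], reject
14. q=(9,22) nearest=8 d=9 new=(4,15) → add node 9 parent=8 cost=14
15. q=(1,22) nearest=9 d=7 new=(2,17) → add node 10 parent=9 cost=16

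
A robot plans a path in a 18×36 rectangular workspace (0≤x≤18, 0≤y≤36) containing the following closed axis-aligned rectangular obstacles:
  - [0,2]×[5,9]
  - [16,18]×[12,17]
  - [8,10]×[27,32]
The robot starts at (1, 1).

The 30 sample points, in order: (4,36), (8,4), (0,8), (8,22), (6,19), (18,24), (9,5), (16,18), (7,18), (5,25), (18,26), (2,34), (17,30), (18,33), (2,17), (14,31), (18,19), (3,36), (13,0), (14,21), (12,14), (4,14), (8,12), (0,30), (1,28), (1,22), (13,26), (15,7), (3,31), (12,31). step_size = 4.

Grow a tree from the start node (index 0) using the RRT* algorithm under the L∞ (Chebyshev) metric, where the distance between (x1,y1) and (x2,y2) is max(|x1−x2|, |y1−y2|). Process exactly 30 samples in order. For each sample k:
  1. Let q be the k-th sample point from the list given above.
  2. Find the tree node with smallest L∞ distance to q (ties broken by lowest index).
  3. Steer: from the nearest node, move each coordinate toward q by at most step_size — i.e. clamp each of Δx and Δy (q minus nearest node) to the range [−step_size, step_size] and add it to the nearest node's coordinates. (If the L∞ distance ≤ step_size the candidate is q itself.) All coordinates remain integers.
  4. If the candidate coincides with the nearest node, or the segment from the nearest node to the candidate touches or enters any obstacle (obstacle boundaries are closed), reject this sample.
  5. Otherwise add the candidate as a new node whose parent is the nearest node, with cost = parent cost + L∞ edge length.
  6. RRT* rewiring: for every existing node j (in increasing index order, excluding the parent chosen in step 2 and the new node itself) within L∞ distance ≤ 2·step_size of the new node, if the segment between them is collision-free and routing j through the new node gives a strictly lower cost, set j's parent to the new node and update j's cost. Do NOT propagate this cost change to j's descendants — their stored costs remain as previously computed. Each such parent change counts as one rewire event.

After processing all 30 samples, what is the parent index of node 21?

1. q=(4,36) nearest=0 d=35 new=(4,5) → add node 1 parent=0 cost=4
2. q=(8,4) nearest=1 d=4 new=(8,4) → add node 2 parent=1 cost=8
3. q=(0,8) nearest=1 d=4 new=(0,8) → blocked by [0,2]×[5,9], reject
4. q=(8,22) nearest=1 d=17 new=(8,9) → add node 3 parent=1 cost=8
5. q=(6,19) nearest=3 d=10 new=(6,13) → add node 4 parent=3 cost=12
6. q=(18,24) nearest=4 d=12 new=(10,17) → add node 5 parent=4 cost=16
7. q=(9,5) nearest=2 d=1 new=(9,5) → add node 6 parent=2 cost=9
8. q=(16,18) nearest=5 d=6 new=(14,18) → add node 7 parent=5 cost=20
9. q=(7,18) nearest=5 d=3 new=(7,18) → add node 8 parent=5 cost=19
10. q=(5,25) nearest=8 d=7 new=(5,22) → add node 9 parent=8 cost=23
11. q=(18,26) nearest=7 d=8 new=(18,22) → add node 10 parent=7 cost=24
12. q=(2,34) nearest=9 d=12 new=(2,26) → add node 11 parent=9 cost=27
13. q=(17,30) nearest=10 d=8 new=(17,26) → add node 12 parent=10 cost=28
14. q=(18,33) nearest=12 d=7 new=(18,30) → add node 13 parent=12 cost=32
15. q=(2,17) nearest=4 d=4 new=(2,17) → add node 14 parent=4 cost=16; rewire 9→14 (21<23)
16. q=(14,31) nearest=13 d=4 new=(14,31) → add node 15 parent=13 cost=36
17. q=(18,19) nearest=10 d=3 new=(18,19) → add node 16 parent=10 cost=27
18. q=(3,36) nearest=11 d=10 new=(3,30) → add node 17 parent=11 cost=31
19. q=(13,0) nearest=2 d=5 new=(12,0) → add node 18 parent=2 cost=12
20. q=(14,21) nearest=7 d=3 new=(14,21) → add node 19 parent=7 cost=23
21. q=(12,14) nearest=5 d=3 new=(12,14) → add node 20 parent=5 cost=19; rewire 16→20 (25<27)
22. q=(4,14) nearest=4 d=2 new=(4,14) → add node 21 parent=4 cost=14; rewire 8→21 (18<19)
23. q=(8,12) nearest=4 d=2 new=(8,12) → add node 22 parent=4 cost=14; rewire 20→22 (18<19)
24. q=(0,30) nearest=17 d=3 new=(0,30) → add node 23 parent=17 cost=34
25. q=(1,28) nearest=11 d=2 new=(1,28) → add node 24 parent=11 cost=29; rewire 23→24 (31<34)
26. q=(1,22) nearest=9 d=4 new=(1,22) → add node 25 parent=9 cost=25
27. q=(13,26) nearest=12 d=4 new=(13,26) → add node 26 parent=12 cost=32
28. q=(15,7) nearest=6 d=6 new=(13,7) → add node 27 parent=6 cost=13
29. q=(3,31) nearest=17 d=1 new=(3,31) → add node 28 parent=17 cost=32
30. q=(12,31) nearest=15 d=2 new=(12,31) → add node 29 parent=15 cost=38

Parent of node 21: 4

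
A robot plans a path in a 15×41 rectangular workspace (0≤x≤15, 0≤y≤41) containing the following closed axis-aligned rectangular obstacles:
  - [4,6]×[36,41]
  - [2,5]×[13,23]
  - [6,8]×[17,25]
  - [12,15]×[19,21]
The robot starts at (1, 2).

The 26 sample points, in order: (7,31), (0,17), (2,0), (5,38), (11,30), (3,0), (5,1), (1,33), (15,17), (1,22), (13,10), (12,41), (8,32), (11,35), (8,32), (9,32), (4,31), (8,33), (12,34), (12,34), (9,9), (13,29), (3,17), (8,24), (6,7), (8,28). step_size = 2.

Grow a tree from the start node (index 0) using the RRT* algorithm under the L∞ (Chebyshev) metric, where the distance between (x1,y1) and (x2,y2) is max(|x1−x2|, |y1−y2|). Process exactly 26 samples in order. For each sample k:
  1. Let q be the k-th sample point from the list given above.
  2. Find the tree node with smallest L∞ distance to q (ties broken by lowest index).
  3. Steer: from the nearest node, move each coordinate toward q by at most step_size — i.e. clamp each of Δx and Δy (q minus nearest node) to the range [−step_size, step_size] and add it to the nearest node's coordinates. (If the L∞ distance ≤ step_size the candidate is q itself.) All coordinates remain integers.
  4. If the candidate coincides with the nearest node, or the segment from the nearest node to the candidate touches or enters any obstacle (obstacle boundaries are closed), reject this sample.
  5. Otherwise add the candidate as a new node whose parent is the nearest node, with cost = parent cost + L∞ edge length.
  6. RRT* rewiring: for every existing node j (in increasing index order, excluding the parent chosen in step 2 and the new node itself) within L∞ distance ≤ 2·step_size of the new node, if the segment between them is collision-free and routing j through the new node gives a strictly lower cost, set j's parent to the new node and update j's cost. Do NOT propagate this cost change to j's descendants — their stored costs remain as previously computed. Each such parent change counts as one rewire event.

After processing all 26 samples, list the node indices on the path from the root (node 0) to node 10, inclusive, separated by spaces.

Path: 0 1 12 10

1. q=(7,31) nearest=0 d=29 new=(3,4) → add node 1 parent=0 cost=2
2. q=(0,17) nearest=1 d=13 new=(1,6) → add node 2 parent=1 cost=4
3. q=(2,0) nearest=0 d=2 new=(2,0) → add node 3 parent=0 cost=2
4. q=(5,38) nearest=2 d=32 new=(3,8) → add node 4 parent=2 cost=6
5. q=(11,30) nearest=4 d=22 new=(5,10) → add node 5 parent=4 cost=8
6. q=(3,0) nearest=3 d=1 new=(3,0) → add node 6 parent=3 cost=3
7. q=(5,1) nearest=6 d=2 new=(5,1) → add node 7 parent=6 cost=5
8. q=(1,33) nearest=5 d=23 new=(3,12) → add node 8 parent=5 cost=10
9. q=(15,17) nearest=5 d=10 new=(7,12) → add node 9 parent=5 cost=10
10. q=(1,22) nearest=8 d=10 new=(1,14) → blocked by [2,5]×[13,23], reject
11. q=(13,10) nearest=9 d=6 new=(9,10) → add node 10 parent=9 cost=12
12. q=(12,41) nearest=8 d=29 new=(5,14) → blocked by [2,5]×[13,23], reject
13. q=(8,32) nearest=8 d=20 new=(5,14) → blocked by [2,5]×[13,23], reject
14. q=(11,35) nearest=8 d=23 new=(5,14) → blocked by [2,5]×[13,23], reject
15. q=(8,32) nearest=8 d=20 new=(5,14) → blocked by [2,5]×[13,23], reject
16. q=(9,32) nearest=8 d=20 new=(5,14) → blocked by [2,5]×[13,23], reject
17. q=(4,31) nearest=8 d=19 new=(4,14) → blocked by [2,5]×[13,23], reject
18. q=(8,33) nearest=8 d=21 new=(5,14) → blocked by [2,5]×[13,23], reject
19. q=(12,34) nearest=8 d=22 new=(5,14) → blocked by [2,5]×[13,23], reject
20. q=(12,34) nearest=8 d=22 new=(5,14) → blocked by [2,5]×[13,23], reject
21. q=(9,9) nearest=10 d=1 new=(9,9) → add node 11 parent=10 cost=13
22. q=(13,29) nearest=8 d=17 new=(5,14) → blocked by [2,5]×[13,23], reject
23. q=(3,17) nearest=8 d=5 new=(3,14) → blocked by [2,5]×[13,23], reject
24. q=(8,24) nearest=8 d=12 new=(5,14) → blocked by [2,5]×[13,23], reject
25. q=(6,7) nearest=1 d=3 new=(5,6) → add node 12 parent=1 cost=4; rewire 10→12 (8<12); rewire 11→12 (8<13)
26. q=(8,28) nearest=8 d=16 new=(5,14) → blocked by [2,5]×[13,23], reject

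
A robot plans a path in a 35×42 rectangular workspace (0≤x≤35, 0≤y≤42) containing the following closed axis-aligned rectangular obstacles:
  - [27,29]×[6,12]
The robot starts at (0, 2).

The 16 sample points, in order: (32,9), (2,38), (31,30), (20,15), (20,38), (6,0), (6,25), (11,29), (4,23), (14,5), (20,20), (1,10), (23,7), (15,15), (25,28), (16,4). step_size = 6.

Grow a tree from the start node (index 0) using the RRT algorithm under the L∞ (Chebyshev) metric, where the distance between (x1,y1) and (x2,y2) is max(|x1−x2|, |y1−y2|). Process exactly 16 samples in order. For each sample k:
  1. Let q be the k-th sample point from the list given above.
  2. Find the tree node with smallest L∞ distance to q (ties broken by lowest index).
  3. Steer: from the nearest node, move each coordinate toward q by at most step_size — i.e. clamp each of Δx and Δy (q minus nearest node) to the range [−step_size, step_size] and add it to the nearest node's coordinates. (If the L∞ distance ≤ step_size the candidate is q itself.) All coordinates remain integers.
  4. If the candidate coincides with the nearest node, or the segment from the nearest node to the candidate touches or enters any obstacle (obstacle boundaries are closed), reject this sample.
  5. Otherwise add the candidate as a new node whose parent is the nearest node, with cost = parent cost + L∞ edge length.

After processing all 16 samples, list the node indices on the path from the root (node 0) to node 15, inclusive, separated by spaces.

Path: 0 1 3 4 5 15

1. q=(32,9) nearest=0 d=32 new=(6,8) → add node 1 parent=0 cost=6
2. q=(2,38) nearest=1 d=30 new=(2,14) → add node 2 parent=1 cost=12
3. q=(31,30) nearest=1 d=25 new=(12,14) → add node 3 parent=1 cost=12
4. q=(20,15) nearest=3 d=8 new=(18,15) → add node 4 parent=3 cost=18
5. q=(20,38) nearest=4 d=23 new=(20,21) → add node 5 parent=4 cost=24
6. q=(6,0) nearest=0 d=6 new=(6,0) → add node 6 parent=0 cost=6
7. q=(6,25) nearest=2 d=11 new=(6,20) → add node 7 parent=2 cost=18
8. q=(11,29) nearest=5 d=9 new=(14,27) → add node 8 parent=5 cost=30
9. q=(4,23) nearest=7 d=3 new=(4,23) → add node 9 parent=7 cost=21
10. q=(14,5) nearest=1 d=8 new=(12,5) → add node 10 parent=1 cost=12
11. q=(20,20) nearest=5 d=1 new=(20,20) → add node 11 parent=5 cost=25
12. q=(1,10) nearest=2 d=4 new=(1,10) → add node 12 parent=2 cost=16
13. q=(23,7) nearest=4 d=8 new=(23,9) → add node 13 parent=4 cost=24
14. q=(15,15) nearest=3 d=3 new=(15,15) → add node 14 parent=3 cost=15
15. q=(25,28) nearest=5 d=7 new=(25,27) → add node 15 parent=5 cost=30
16. q=(16,4) nearest=10 d=4 new=(16,4) → add node 16 parent=10 cost=16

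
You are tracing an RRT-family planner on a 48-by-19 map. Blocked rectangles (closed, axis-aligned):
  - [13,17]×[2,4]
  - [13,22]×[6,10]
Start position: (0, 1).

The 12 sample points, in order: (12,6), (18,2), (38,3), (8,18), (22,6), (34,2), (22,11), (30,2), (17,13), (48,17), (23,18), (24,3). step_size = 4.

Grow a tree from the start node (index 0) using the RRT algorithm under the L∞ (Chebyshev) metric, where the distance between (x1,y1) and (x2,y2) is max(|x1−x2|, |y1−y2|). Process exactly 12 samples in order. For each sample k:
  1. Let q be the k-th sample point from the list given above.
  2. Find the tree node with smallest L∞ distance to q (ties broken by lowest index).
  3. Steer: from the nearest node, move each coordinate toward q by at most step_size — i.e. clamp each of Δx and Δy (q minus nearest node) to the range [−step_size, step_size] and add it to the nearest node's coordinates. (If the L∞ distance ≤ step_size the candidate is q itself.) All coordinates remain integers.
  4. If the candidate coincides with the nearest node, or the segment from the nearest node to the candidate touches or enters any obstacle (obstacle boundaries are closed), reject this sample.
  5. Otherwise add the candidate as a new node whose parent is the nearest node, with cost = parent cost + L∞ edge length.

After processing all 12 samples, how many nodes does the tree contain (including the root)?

1. q=(12,6) nearest=0 d=12 new=(4,5) → add node 1 parent=0 cost=4
2. q=(18,2) nearest=1 d=14 new=(8,2) → add node 2 parent=1 cost=8
3. q=(38,3) nearest=2 d=30 new=(12,3) → add node 3 parent=2 cost=12
4. q=(8,18) nearest=1 d=13 new=(8,9) → add node 4 parent=1 cost=8
5. q=(22,6) nearest=3 d=10 new=(16,6) → blocked by [13,17]×[2,4], reject
6. q=(34,2) nearest=3 d=22 new=(16,2) → blocked by [13,17]×[2,4], reject
7. q=(22,11) nearest=3 d=10 new=(16,7) → blocked by [13,17]×[2,4], reject
8. q=(30,2) nearest=3 d=18 new=(16,2) → blocked by [13,17]×[2,4], reject
9. q=(17,13) nearest=4 d=9 new=(12,13) → add node 5 parent=4 cost=12
10. q=(48,17) nearest=3 d=36 new=(16,7) → blocked by [13,17]×[2,4], reject
11. q=(23,18) nearest=5 d=11 new=(16,17) → add node 6 parent=5 cost=16
12. q=(24,3) nearest=3 d=12 new=(16,3) → blocked by [13,17]×[2,4], reject

Node count: 7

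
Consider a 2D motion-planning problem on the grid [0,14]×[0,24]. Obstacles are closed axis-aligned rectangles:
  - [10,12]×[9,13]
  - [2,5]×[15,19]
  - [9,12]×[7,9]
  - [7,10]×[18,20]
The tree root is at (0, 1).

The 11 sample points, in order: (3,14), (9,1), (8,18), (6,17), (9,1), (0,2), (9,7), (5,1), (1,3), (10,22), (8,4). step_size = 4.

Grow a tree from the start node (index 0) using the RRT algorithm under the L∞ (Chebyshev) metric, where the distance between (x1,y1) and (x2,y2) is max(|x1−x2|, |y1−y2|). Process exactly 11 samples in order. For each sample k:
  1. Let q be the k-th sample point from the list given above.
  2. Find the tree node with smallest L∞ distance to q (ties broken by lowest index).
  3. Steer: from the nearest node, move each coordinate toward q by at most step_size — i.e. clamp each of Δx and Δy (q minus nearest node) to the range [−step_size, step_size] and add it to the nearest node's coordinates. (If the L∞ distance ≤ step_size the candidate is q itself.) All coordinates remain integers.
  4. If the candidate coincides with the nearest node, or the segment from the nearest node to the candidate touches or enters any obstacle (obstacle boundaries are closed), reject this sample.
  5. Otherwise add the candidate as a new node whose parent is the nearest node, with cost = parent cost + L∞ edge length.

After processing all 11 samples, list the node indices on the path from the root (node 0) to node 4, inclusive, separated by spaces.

1. q=(3,14) nearest=0 d=13 new=(3,5) → add node 1 parent=0 cost=4
2. q=(9,1) nearest=1 d=6 new=(7,1) → add node 2 parent=1 cost=8
3. q=(8,18) nearest=1 d=13 new=(7,9) → add node 3 parent=1 cost=8
4. q=(6,17) nearest=3 d=8 new=(6,13) → add node 4 parent=3 cost=12
5. q=(9,1) nearest=2 d=2 new=(9,1) → add node 5 parent=2 cost=10
6. q=(0,2) nearest=0 d=1 new=(0,2) → add node 6 parent=0 cost=1
7. q=(9,7) nearest=3 d=2 new=(9,7) → blocked by [9,12]×[7,9], reject
8. q=(5,1) nearest=2 d=2 new=(5,1) → add node 7 parent=2 cost=10
9. q=(1,3) nearest=6 d=1 new=(1,3) → add node 8 parent=6 cost=2
10. q=(10,22) nearest=4 d=9 new=(10,17) → add node 9 parent=4 cost=16
11. q=(8,4) nearest=2 d=3 new=(8,4) → add node 10 parent=2 cost=11

Path: 0 1 3 4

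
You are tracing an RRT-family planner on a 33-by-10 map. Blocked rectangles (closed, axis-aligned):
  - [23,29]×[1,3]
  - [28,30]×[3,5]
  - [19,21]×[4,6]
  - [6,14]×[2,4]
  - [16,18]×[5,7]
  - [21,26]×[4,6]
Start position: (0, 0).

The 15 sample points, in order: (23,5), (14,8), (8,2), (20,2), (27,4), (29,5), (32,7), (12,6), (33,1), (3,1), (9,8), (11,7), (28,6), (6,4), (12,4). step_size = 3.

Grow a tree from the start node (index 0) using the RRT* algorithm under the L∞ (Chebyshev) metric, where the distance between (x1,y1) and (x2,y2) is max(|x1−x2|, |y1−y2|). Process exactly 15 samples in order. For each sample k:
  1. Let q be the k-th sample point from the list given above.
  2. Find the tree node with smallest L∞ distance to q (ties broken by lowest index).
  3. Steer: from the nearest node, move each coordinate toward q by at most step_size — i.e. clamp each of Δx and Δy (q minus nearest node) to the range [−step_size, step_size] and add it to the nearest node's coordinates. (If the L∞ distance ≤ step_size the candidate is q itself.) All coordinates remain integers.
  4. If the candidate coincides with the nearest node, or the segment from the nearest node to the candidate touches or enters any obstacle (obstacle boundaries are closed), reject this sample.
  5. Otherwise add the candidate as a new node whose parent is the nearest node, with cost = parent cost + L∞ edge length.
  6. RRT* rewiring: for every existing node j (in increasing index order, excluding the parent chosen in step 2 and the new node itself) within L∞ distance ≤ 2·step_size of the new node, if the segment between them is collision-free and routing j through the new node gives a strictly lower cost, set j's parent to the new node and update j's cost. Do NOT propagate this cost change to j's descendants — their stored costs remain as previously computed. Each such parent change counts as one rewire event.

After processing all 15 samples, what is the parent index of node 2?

Parent of node 2: 1

1. q=(23,5) nearest=0 d=23 new=(3,3) → add node 1 parent=0 cost=3
2. q=(14,8) nearest=1 d=11 new=(6,6) → add node 2 parent=1 cost=6
3. q=(8,2) nearest=2 d=4 new=(8,3) → blocked by [6,14]×[2,4], reject
4. q=(20,2) nearest=2 d=14 new=(9,3) → blocked by [6,14]×[2,4], reject
5. q=(27,4) nearest=2 d=21 new=(9,4) → blocked by [6,14]×[2,4], reject
6. q=(29,5) nearest=2 d=23 new=(9,5) → add node 3 parent=2 cost=9
7. q=(32,7) nearest=3 d=23 new=(12,7) → add node 4 parent=3 cost=12
8. q=(12,6) nearest=4 d=1 new=(12,6) → add node 5 parent=4 cost=13
9. q=(33,1) nearest=4 d=21 new=(15,4) → add node 6 parent=4 cost=15
10. q=(3,1) nearest=1 d=2 new=(3,1) → add node 7 parent=1 cost=5
11. q=(9,8) nearest=2 d=3 new=(9,8) → add node 8 parent=2 cost=9; rewire 5→8 (12<13)
12. q=(11,7) nearest=4 d=1 new=(11,7) → add node 9 parent=4 cost=13
13. q=(28,6) nearest=6 d=13 new=(18,6) → blocked by [16,18]×[5,7], reject
14. q=(6,4) nearest=2 d=2 new=(6,4) → blocked by [6,14]×[2,4], reject
15. q=(12,4) nearest=5 d=2 new=(12,4) → blocked by [6,14]×[2,4], reject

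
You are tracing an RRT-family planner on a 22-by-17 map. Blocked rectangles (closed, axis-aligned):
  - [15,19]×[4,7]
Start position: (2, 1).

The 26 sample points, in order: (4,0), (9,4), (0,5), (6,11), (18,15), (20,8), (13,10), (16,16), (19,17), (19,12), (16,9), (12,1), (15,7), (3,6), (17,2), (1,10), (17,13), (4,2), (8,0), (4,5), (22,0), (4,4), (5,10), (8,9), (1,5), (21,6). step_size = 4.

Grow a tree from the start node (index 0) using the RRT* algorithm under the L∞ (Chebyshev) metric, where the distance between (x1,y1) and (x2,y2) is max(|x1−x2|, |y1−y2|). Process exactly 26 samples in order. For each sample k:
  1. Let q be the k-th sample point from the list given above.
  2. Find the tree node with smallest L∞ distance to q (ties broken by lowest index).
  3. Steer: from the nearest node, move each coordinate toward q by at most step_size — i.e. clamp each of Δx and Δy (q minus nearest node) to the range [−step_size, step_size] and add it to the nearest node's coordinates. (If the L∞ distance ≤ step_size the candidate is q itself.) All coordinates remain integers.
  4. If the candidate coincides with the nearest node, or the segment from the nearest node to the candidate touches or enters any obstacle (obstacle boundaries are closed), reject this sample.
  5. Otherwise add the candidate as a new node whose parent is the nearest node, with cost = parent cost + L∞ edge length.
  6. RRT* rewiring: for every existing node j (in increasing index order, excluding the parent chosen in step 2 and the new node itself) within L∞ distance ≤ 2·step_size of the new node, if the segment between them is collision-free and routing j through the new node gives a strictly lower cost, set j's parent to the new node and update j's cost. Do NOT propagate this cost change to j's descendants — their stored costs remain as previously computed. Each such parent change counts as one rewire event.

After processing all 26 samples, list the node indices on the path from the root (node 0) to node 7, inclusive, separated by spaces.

Path: 0 1 2 5 7

1. q=(4,0) nearest=0 d=2 new=(4,0) → add node 1 parent=0 cost=2
2. q=(9,4) nearest=1 d=5 new=(8,4) → add node 2 parent=1 cost=6
3. q=(0,5) nearest=0 d=4 new=(0,5) → add node 3 parent=0 cost=4
4. q=(6,11) nearest=3 d=6 new=(4,9) → add node 4 parent=3 cost=8
5. q=(18,15) nearest=2 d=11 new=(12,8) → add node 5 parent=2 cost=10
6. q=(20,8) nearest=5 d=8 new=(16,8) → add node 6 parent=5 cost=14
7. q=(13,10) nearest=5 d=2 new=(13,10) → add node 7 parent=5 cost=12
8. q=(16,16) nearest=7 d=6 new=(16,14) → add node 8 parent=7 cost=16
9. q=(19,17) nearest=8 d=3 new=(19,17) → add node 9 parent=8 cost=19
10. q=(19,12) nearest=8 d=3 new=(19,12) → add node 10 parent=8 cost=19
11. q=(16,9) nearest=6 d=1 new=(16,9) → add node 11 parent=6 cost=15; rewire 10→11 (18<19)
12. q=(12,1) nearest=2 d=4 new=(12,1) → add node 12 parent=2 cost=10
13. q=(15,7) nearest=6 d=1 new=(15,7) → blocked by [15,19]×[4,7], reject
14. q=(3,6) nearest=3 d=3 new=(3,6) → add node 13 parent=3 cost=7
15. q=(17,2) nearest=12 d=5 new=(16,2) → add node 14 parent=12 cost=14
16. q=(1,10) nearest=4 d=3 new=(1,10) → add node 15 parent=4 cost=11
17. q=(17,13) nearest=8 d=1 new=(17,13) → add node 16 parent=8 cost=17
18. q=(4,2) nearest=0 d=2 new=(4,2) → add node 17 parent=0 cost=2; rewire 13→17 (6<7); rewire 15→17 (10<11)
19. q=(8,0) nearest=1 d=4 new=(8,0) → add node 18 parent=1 cost=6
20. q=(4,5) nearest=13 d=1 new=(4,5) → add node 19 parent=13 cost=7
21. q=(22,0) nearest=14 d=6 new=(20,0) → add node 20 parent=14 cost=18
22. q=(4,4) nearest=19 d=1 new=(4,4) → add node 21 parent=19 cost=8
23. q=(5,10) nearest=4 d=1 new=(5,10) → add node 22 parent=4 cost=9
24. q=(8,9) nearest=22 d=3 new=(8,9) → add node 23 parent=22 cost=12
25. q=(1,5) nearest=3 d=1 new=(1,5) → add node 24 parent=3 cost=5
26. q=(21,6) nearest=6 d=5 new=(20,6) → blocked by [15,19]×[4,7], reject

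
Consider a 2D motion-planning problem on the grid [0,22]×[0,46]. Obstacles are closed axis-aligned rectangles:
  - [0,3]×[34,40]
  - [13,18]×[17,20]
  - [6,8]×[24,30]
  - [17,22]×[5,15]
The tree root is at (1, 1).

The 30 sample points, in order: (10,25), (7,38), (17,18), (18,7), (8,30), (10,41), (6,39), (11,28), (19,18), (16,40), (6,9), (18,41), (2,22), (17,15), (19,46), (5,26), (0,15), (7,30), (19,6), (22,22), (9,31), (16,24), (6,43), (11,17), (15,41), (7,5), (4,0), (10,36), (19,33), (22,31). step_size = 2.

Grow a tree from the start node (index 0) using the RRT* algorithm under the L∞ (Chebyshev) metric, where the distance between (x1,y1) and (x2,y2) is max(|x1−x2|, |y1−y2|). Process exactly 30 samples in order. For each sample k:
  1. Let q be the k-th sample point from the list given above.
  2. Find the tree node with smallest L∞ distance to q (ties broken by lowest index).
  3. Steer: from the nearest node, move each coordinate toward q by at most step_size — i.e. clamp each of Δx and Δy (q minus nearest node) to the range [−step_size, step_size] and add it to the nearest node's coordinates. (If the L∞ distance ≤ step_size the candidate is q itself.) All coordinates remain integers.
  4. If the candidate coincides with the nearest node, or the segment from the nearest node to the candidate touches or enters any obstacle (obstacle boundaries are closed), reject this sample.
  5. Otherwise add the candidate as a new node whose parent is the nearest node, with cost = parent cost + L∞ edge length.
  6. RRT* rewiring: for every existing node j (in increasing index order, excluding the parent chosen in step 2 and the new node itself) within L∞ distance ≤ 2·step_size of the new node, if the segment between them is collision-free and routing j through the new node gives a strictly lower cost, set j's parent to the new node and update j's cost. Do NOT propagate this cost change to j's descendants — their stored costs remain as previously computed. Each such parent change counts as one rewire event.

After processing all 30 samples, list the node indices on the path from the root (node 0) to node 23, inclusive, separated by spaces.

Path: 0 23

1. q=(10,25) nearest=0 d=24 new=(3,3) → add node 1 parent=0 cost=2
2. q=(7,38) nearest=1 d=35 new=(5,5) → add node 2 parent=1 cost=4
3. q=(17,18) nearest=2 d=13 new=(7,7) → add node 3 parent=2 cost=6
4. q=(18,7) nearest=3 d=11 new=(9,7) → add node 4 parent=3 cost=8
5. q=(8,30) nearest=3 d=23 new=(8,9) → add node 5 parent=3 cost=8
6. q=(10,41) nearest=5 d=32 new=(10,11) → add node 6 parent=5 cost=10
7. q=(6,39) nearest=6 d=28 new=(8,13) → add node 7 parent=6 cost=12
8. q=(11,28) nearest=7 d=15 new=(10,15) → add node 8 parent=7 cost=14
9. q=(19,18) nearest=6 d=9 new=(12,13) → add node 9 parent=6 cost=12
10. q=(16,40) nearest=8 d=25 new=(12,17) → add node 10 parent=8 cost=16
11. q=(6,9) nearest=3 d=2 new=(6,9) → add node 11 parent=3 cost=8
12. q=(18,41) nearest=10 d=24 new=(14,19) → blocked by [13,18]×[17,20], reject
13. q=(2,22) nearest=8 d=8 new=(8,17) → add node 12 parent=8 cost=16
14. q=(17,15) nearest=9 d=5 new=(14,15) → add node 13 parent=9 cost=14
15. q=(19,46) nearest=10 d=29 new=(14,19) → blocked by [13,18]×[17,20], reject
16. q=(5,26) nearest=10 d=9 new=(10,19) → add node 14 parent=10 cost=18
17. q=(0,15) nearest=11 d=6 new=(4,11) → add node 15 parent=11 cost=10
18. q=(7,30) nearest=14 d=11 new=(8,21) → add node 16 parent=14 cost=20
19. q=(19,6) nearest=9 d=7 new=(14,11) → add node 17 parent=9 cost=14
20. q=(22,22) nearest=13 d=8 new=(16,17) → blocked by [13,18]×[17,20], reject
21. q=(9,31) nearest=16 d=10 new=(9,23) → add node 18 parent=16 cost=22
22. q=(16,24) nearest=14 d=6 new=(12,21) → add node 19 parent=14 cost=20
23. q=(6,43) nearest=18 d=20 new=(7,25) → blocked by [6,8]×[24,30], reject
24. q=(11,17) nearest=10 d=1 new=(11,17) → add node 20 parent=10 cost=17
25. q=(15,41) nearest=18 d=18 new=(11,25) → add node 21 parent=18 cost=24
26. q=(7,5) nearest=2 d=2 new=(7,5) → add node 22 parent=2 cost=6
27. q=(4,0) nearest=0 d=3 new=(3,0) → add node 23 parent=0 cost=2
28. q=(10,36) nearest=21 d=11 new=(10,27) → add node 24 parent=21 cost=26
29. q=(19,33) nearest=21 d=8 new=(13,27) → add node 25 parent=21 cost=26
30. q=(22,31) nearest=25 d=9 new=(15,29) → add node 26 parent=25 cost=28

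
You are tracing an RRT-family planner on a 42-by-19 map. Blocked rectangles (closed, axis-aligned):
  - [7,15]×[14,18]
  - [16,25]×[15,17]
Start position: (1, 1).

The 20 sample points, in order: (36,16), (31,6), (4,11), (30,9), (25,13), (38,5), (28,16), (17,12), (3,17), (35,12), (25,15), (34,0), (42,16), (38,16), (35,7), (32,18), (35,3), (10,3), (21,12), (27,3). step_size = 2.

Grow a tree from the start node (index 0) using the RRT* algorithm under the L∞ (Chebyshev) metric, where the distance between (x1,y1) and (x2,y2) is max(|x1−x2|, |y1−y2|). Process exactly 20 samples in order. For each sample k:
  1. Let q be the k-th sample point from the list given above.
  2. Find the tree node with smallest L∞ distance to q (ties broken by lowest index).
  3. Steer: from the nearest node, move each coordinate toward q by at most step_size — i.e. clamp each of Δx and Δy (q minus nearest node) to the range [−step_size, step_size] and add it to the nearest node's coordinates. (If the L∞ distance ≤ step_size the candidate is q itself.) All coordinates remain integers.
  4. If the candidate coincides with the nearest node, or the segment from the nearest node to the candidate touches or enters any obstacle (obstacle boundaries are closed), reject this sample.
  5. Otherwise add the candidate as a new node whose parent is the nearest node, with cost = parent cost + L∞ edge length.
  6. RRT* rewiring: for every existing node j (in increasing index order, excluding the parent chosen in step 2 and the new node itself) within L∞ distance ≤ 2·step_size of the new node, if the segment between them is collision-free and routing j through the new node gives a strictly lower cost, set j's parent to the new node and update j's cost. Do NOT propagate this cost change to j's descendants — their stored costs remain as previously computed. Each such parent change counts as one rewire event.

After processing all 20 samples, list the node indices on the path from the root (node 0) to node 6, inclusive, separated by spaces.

Path: 0 1 2 4 5 6

1. q=(36,16) nearest=0 d=35 new=(3,3) → add node 1 parent=0 cost=2
2. q=(31,6) nearest=1 d=28 new=(5,5) → add node 2 parent=1 cost=4
3. q=(4,11) nearest=2 d=6 new=(4,7) → add node 3 parent=2 cost=6
4. q=(30,9) nearest=2 d=25 new=(7,7) → add node 4 parent=2 cost=6
5. q=(25,13) nearest=4 d=18 new=(9,9) → add node 5 parent=4 cost=8
6. q=(38,5) nearest=5 d=29 new=(11,7) → add node 6 parent=5 cost=10
7. q=(28,16) nearest=6 d=17 new=(13,9) → add node 7 parent=6 cost=12
8. q=(17,12) nearest=7 d=4 new=(15,11) → add node 8 parent=7 cost=14
9. q=(3,17) nearest=5 d=8 new=(7,11) → add node 9 parent=5 cost=10
10. q=(35,12) nearest=8 d=20 new=(17,12) → add node 10 parent=8 cost=16
11. q=(25,15) nearest=10 d=8 new=(19,14) → add node 11 parent=10 cost=18
12. q=(34,0) nearest=11 d=15 new=(21,12) → add node 12 parent=11 cost=20
13. q=(42,16) nearest=12 d=21 new=(23,14) → add node 13 parent=12 cost=22
14. q=(38,16) nearest=13 d=15 new=(25,16) → blocked by [16,25]×[15,17], reject
15. q=(35,7) nearest=13 d=12 new=(25,12) → add node 14 parent=13 cost=24
16. q=(32,18) nearest=14 d=7 new=(27,14) → add node 15 parent=14 cost=26
17. q=(35,3) nearest=14 d=10 new=(27,10) → add node 16 parent=14 cost=26
18. q=(10,3) nearest=4 d=4 new=(9,5) → add node 17 parent=4 cost=8
19. q=(21,12) nearest=12 d=0 → coincident, reject
20. q=(27,3) nearest=16 d=7 new=(27,8) → add node 18 parent=16 cost=28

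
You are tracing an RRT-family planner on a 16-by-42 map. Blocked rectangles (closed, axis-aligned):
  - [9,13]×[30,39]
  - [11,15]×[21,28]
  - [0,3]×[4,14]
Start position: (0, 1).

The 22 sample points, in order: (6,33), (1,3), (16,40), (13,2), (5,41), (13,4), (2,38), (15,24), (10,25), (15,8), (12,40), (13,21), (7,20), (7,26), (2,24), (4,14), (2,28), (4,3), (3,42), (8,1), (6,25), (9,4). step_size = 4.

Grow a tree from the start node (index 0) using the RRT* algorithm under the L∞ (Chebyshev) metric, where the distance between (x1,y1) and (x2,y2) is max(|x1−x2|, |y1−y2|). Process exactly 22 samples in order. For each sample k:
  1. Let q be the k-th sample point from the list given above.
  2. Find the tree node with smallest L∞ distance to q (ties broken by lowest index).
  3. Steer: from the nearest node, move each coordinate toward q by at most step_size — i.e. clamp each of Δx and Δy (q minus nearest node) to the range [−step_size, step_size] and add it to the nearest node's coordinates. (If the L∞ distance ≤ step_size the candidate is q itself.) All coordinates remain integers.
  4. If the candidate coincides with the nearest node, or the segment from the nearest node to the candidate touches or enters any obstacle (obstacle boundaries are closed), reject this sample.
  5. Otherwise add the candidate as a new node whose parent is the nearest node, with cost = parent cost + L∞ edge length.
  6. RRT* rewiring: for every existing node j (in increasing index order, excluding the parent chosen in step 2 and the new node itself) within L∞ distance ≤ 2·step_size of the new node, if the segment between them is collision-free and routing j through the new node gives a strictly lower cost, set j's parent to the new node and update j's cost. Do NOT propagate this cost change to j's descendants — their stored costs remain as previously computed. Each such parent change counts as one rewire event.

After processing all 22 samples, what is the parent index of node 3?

Parent of node 3: 2

1. q=(6,33) nearest=0 d=32 new=(4,5) → blocked by [0,3]×[4,14], reject
2. q=(1,3) nearest=0 d=2 new=(1,3) → add node 1 parent=0 cost=2
3. q=(16,40) nearest=1 d=37 new=(5,7) → blocked by [0,3]×[4,14], reject
4. q=(13,2) nearest=1 d=12 new=(5,2) → add node 2 parent=1 cost=6
5. q=(5,41) nearest=1 d=38 new=(5,7) → blocked by [0,3]×[4,14], reject
6. q=(13,4) nearest=2 d=8 new=(9,4) → add node 3 parent=2 cost=10
7. q=(2,38) nearest=3 d=34 new=(5,8) → add node 4 parent=3 cost=14
8. q=(15,24) nearest=4 d=16 new=(9,12) → add node 5 parent=4 cost=18
9. q=(10,25) nearest=5 d=13 new=(10,16) → add node 6 parent=5 cost=22
10. q=(15,8) nearest=3 d=6 new=(13,8) → add node 7 parent=3 cost=14
11. q=(12,40) nearest=6 d=24 new=(12,20) → add node 8 parent=6 cost=26
12. q=(13,21) nearest=8 d=1 new=(13,21) → blocked by [11,15]×[21,28], reject
13. q=(7,20) nearest=6 d=4 new=(7,20) → add node 9 parent=6 cost=26
14. q=(7,26) nearest=8 d=6 new=(8,24) → blocked by [11,15]×[21,28], reject
15. q=(2,24) nearest=9 d=5 new=(3,24) → add node 10 parent=9 cost=30
16. q=(4,14) nearest=5 d=5 new=(5,14) → add node 11 parent=5 cost=22
17. q=(2,28) nearest=10 d=4 new=(2,28) → add node 12 parent=10 cost=34
18. q=(4,3) nearest=2 d=1 new=(4,3) → add node 13 parent=2 cost=7; rewire 4→13 (12<14)
19. q=(3,42) nearest=12 d=14 new=(3,32) → add node 14 parent=12 cost=38
20. q=(8,1) nearest=2 d=3 new=(8,1) → add node 15 parent=2 cost=9
21. q=(6,25) nearest=10 d=3 new=(6,25) → add node 16 parent=10 cost=33
22. q=(9,4) nearest=3 d=0 → coincident, reject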